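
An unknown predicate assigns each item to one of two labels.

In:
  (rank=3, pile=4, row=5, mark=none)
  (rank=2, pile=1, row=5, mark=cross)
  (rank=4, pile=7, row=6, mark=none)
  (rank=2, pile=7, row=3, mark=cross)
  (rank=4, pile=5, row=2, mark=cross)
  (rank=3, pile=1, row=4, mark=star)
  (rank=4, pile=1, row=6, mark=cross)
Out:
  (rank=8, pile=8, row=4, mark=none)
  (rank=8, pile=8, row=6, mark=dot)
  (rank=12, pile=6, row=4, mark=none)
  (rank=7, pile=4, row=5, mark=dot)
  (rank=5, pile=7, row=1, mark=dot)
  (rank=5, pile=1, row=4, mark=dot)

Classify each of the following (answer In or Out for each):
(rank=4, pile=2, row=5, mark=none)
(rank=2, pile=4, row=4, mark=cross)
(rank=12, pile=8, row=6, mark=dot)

In, In, Out

One predicate separates the groups cleanly: rank ≤ 4.
In: (rank=4, pile=2, row=5, mark=none), since rank = 4. In: (rank=2, pile=4, row=4, mark=cross), since rank = 2. Out: (rank=12, pile=8, row=6, mark=dot), since rank = 12.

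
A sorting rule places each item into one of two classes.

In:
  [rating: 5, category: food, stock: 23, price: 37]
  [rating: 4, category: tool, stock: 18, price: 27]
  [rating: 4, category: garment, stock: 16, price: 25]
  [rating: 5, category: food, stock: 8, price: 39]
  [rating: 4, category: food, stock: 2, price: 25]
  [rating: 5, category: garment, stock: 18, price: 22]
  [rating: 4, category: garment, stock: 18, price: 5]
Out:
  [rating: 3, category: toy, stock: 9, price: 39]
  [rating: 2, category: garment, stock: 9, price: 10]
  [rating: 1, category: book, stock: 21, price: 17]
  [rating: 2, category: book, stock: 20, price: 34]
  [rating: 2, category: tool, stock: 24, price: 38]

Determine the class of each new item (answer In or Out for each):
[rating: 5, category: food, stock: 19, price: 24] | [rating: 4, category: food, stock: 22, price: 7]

The rule appears to be: rating ≥ 4.
[rating: 5, category: food, stock: 19, price: 24] — rating = 5, hence In. [rating: 4, category: food, stock: 22, price: 7] — rating = 4, hence In.

In, In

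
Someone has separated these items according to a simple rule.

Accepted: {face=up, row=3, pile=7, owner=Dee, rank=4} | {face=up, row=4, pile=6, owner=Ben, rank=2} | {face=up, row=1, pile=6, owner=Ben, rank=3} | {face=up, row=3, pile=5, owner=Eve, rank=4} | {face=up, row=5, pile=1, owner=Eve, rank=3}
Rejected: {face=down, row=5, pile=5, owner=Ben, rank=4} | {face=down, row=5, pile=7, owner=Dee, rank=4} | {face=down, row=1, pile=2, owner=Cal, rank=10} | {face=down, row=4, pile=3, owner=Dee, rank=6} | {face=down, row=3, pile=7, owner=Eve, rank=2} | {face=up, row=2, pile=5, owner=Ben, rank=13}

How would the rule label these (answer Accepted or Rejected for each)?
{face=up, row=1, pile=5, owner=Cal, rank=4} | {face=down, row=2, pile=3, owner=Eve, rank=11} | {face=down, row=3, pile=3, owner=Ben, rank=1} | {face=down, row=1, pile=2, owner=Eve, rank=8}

Accepted, Rejected, Rejected, Rejected

'Accepted' ⟺ face is up AND rank ≤ 4.
{face=up, row=1, pile=5, owner=Cal, rank=4}: Accepted (face is up, rank = 4).
{face=down, row=2, pile=3, owner=Eve, rank=11}: Rejected (face is down, rank = 11).
{face=down, row=3, pile=3, owner=Ben, rank=1}: Rejected (face is down, rank = 1).
{face=down, row=1, pile=2, owner=Eve, rank=8}: Rejected (face is down, rank = 8).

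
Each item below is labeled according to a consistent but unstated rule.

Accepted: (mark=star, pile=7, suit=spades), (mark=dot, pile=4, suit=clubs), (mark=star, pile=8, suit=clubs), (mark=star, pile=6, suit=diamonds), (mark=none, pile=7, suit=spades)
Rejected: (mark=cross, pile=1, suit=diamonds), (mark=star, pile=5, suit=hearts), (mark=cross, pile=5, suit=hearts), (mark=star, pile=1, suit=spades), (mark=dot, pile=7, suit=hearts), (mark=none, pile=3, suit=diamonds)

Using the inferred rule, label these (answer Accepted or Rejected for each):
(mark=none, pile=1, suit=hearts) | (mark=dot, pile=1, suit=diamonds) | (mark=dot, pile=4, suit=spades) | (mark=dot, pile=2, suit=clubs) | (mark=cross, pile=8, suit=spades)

Rejected, Rejected, Accepted, Rejected, Accepted

Every 'Accepted' example satisfies: suit is not hearts AND pile ≥ 4. None of the 'Rejected' examples do.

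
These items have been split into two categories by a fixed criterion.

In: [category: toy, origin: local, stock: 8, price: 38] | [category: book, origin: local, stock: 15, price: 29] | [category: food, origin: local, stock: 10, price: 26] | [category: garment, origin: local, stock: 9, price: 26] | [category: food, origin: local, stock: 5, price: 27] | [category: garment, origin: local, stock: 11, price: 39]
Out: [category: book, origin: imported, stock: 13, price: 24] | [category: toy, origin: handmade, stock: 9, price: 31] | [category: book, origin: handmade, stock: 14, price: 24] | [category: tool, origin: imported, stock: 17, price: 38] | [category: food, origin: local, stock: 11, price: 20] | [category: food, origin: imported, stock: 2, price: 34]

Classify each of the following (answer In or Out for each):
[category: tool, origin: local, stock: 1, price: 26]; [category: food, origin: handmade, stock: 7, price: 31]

In, Out

The distinguishing property — origin is local AND price ≥ 24 — holds for all the 'In' cases and none of the 'Out' cases.
[category: tool, origin: local, stock: 1, price: 26]: origin is local, price = 26, meets the rule → In.
[category: food, origin: handmade, stock: 7, price: 31]: origin is handmade, price = 31, doesn't match → Out.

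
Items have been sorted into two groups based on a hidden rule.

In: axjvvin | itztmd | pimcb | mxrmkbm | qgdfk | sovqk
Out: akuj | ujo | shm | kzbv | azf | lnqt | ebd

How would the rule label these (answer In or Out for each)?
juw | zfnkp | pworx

Out, In, In

The classifier is using: length ≥ 5.
juw: length 3 — doesn't qualify, so Out.
zfnkp: length 5 — passes, so In.
pworx: length 5 — passes, so In.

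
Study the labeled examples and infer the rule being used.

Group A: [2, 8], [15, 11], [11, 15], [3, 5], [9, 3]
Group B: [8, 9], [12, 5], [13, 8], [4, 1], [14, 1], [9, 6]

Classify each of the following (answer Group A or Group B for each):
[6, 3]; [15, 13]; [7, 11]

Group B, Group A, Group A

A rule that fits every label: sum is even — true of each 'Group A' example, false of each 'Group B' one.
[6, 3] — 6+3 = 9, hence Group B.
[15, 13] — 15+13 = 28, hence Group A.
[7, 11] — 7+11 = 18, hence Group A.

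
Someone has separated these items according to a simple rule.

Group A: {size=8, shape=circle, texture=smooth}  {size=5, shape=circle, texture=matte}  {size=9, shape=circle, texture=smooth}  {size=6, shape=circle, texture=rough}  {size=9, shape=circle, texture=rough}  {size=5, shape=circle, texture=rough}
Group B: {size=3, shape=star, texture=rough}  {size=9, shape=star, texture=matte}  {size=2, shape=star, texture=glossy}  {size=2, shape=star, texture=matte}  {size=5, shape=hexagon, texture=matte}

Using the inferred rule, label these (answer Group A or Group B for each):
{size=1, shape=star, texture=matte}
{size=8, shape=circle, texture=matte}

Comparing the two groups points to one rule — shape is circle.
{size=1, shape=star, texture=matte}: Group B (shape is star).
{size=8, shape=circle, texture=matte}: Group A (shape is circle).

Group B, Group A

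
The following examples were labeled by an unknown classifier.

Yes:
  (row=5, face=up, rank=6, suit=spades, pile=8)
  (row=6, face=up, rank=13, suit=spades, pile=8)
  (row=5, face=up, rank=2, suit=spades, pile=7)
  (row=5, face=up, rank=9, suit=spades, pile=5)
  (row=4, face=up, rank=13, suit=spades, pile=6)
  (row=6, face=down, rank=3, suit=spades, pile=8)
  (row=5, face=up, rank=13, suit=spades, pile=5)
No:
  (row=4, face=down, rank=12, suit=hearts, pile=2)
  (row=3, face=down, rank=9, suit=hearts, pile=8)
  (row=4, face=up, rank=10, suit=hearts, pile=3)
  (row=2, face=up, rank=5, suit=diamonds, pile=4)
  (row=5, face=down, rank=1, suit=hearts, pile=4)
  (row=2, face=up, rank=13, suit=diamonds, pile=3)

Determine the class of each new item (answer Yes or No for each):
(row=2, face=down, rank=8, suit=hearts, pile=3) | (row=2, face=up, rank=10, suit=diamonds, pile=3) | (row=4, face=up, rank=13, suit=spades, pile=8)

One predicate separates the groups cleanly: suit is spades.
(row=2, face=down, rank=8, suit=hearts, pile=3) — suit is hearts, hence No.
(row=2, face=up, rank=10, suit=diamonds, pile=3) — suit is diamonds, hence No.
(row=4, face=up, rank=13, suit=spades, pile=8) — suit is spades, hence Yes.

No, No, Yes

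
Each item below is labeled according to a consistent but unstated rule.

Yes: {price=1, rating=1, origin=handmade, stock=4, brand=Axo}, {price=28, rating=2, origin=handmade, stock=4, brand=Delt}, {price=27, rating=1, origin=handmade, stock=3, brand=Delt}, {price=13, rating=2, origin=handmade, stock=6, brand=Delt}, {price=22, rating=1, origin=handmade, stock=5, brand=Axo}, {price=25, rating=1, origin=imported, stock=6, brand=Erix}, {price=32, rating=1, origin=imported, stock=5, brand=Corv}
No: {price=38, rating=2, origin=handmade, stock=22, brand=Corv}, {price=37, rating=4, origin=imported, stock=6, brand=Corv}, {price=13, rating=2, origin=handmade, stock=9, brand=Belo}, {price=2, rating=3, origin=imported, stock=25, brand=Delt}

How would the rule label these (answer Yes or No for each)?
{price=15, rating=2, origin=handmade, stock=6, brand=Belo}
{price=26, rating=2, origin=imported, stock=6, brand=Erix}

The simplest hypothesis consistent with all the labels is: price ≤ 32 AND stock ≤ 6.

Yes, Yes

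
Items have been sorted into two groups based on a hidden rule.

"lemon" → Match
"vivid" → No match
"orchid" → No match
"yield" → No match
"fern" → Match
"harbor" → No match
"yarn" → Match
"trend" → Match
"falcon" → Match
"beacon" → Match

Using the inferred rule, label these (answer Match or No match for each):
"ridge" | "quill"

Comparing the two groups points to one rule — contains 'n'.
"ridge": no 'n' — fails this test, so No match. "quill": no 'n' — fails this test, so No match.

No match, No match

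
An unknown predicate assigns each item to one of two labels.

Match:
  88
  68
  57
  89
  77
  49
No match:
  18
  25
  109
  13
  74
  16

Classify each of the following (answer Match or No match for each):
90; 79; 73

No match, Match, No match

The pattern is that an item is 'Match' exactly when: digit sum ≥ 12.
90: digit sum 9+0 = 9 — does not fit, so No match. 79: digit sum 7+9 = 16 — passes, so Match. 73: digit sum 7+3 = 10 — does not fit, so No match.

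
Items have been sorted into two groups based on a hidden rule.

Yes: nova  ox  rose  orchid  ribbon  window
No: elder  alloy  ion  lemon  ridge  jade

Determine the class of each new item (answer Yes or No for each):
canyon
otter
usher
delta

All 'Yes' examples share one property — even length AND contains 'o' — and every 'No' example lacks it.
canyon: Yes (length 6, has 'o').
otter: No (length 5, has 'o').
usher: No (length 5, no 'o').
delta: No (length 5, no 'o').

Yes, No, No, No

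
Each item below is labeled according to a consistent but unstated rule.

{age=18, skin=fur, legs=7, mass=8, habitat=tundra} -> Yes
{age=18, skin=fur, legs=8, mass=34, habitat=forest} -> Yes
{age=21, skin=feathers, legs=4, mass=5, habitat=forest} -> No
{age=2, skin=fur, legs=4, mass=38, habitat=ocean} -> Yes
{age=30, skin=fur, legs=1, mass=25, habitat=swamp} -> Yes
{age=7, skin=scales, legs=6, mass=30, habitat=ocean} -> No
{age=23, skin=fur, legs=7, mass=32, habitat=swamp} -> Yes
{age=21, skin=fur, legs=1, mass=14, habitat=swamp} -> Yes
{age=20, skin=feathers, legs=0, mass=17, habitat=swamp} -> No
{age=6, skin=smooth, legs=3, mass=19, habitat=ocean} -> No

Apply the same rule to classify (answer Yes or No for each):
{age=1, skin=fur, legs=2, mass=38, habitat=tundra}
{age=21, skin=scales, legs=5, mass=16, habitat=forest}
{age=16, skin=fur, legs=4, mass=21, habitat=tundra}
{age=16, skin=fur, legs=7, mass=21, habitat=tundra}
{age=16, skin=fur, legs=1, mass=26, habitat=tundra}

Yes, No, Yes, Yes, Yes

The classifier is using: skin is fur.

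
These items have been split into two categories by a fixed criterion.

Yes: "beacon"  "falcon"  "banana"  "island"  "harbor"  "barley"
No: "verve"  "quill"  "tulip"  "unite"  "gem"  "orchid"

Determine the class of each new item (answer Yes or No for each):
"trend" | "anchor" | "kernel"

No, Yes, No

All 'Yes' examples share one property — contains 'a' — and every 'No' example lacks it.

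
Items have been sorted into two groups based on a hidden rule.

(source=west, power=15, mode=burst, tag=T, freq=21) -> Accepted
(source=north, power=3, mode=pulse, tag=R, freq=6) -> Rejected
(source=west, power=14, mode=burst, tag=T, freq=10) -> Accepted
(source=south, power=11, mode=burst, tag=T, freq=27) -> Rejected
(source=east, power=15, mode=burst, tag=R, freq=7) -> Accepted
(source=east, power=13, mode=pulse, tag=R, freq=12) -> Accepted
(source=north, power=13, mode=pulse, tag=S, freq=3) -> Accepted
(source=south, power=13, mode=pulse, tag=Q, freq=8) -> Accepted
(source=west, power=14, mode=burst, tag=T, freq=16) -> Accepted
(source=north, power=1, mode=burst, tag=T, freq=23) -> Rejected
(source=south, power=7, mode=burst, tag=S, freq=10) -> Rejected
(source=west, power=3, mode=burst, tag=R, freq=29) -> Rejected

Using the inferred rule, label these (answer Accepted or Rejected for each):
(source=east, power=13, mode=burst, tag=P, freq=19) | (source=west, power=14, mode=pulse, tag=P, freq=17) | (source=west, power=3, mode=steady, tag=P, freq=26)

Accepted, Accepted, Rejected

Rule: power ≥ 13. This holds for each 'Accepted' example and fails for each 'Rejected' one.
(source=east, power=13, mode=burst, tag=P, freq=19) → power = 13 → Accepted. (source=west, power=14, mode=pulse, tag=P, freq=17) → power = 14 → Accepted. (source=west, power=3, mode=steady, tag=P, freq=26) → power = 3 → Rejected.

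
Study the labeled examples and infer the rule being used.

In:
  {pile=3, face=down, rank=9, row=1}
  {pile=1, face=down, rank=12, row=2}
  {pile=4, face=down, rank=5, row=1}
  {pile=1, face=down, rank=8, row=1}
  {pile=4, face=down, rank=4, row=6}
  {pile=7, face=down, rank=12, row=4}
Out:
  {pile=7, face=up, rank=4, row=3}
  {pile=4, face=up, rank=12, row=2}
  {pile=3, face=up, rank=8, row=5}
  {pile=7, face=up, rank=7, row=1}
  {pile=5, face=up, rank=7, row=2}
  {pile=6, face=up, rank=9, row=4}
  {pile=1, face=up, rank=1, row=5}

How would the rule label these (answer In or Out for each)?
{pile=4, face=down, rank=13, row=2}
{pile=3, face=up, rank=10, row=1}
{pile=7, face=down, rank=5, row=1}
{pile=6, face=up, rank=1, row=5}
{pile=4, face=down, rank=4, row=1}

The common property of the 'In' items is: face is down. No 'Out' item has it.
{pile=4, face=down, rank=13, row=2} — face is down, hence In. {pile=3, face=up, rank=10, row=1} — face is up, hence Out. {pile=7, face=down, rank=5, row=1} — face is down, hence In. {pile=6, face=up, rank=1, row=5} — face is up, hence Out. {pile=4, face=down, rank=4, row=1} — face is down, hence In.

In, Out, In, Out, In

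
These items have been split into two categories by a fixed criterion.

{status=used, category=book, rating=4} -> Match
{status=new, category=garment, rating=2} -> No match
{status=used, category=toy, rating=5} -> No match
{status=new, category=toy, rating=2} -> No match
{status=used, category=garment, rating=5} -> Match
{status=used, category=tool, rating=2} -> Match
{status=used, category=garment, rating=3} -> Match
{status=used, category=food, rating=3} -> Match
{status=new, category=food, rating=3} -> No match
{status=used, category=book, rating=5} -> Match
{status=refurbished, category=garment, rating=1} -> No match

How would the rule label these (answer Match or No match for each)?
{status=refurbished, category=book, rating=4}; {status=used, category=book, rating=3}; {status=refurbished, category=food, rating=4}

A rule that fits every label: status is used AND category is not toy — true of each 'Match' example, false of each 'No match' one.
{status=refurbished, category=book, rating=4}: status is refurbished, category is book, fails this test → No match. {status=used, category=book, rating=3}: status is used, category is book, has this property → Match. {status=refurbished, category=food, rating=4}: status is refurbished, category is food, fails this test → No match.

No match, Match, No match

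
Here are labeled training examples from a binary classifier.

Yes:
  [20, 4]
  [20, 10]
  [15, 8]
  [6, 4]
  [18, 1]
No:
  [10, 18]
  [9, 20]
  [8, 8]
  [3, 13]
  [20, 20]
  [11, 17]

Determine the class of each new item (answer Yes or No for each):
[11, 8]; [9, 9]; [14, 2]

Checking candidate rules against both groups, what survives is: first > second.
[11, 8]: 11 > 8 — fits, so Yes.
[9, 9]: 9 = 9 — does not satisfy this, so No.
[14, 2]: 14 > 2 — fits, so Yes.

Yes, No, Yes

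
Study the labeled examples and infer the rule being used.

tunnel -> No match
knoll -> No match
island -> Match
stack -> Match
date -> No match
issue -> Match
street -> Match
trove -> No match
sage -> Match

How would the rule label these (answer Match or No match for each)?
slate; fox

Match, No match

The simplest hypothesis consistent with all the labels is: contains 's'.
Match: slate, since has 's'.
No match: fox, since no 's'.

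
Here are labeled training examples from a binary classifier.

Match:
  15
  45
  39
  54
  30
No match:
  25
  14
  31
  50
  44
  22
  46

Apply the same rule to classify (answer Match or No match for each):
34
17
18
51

All 'Match' examples share one property — multiple of 3 — and every 'No match' example lacks it.
34 → 34 = 3·11 + 1 → No match. 17 → 17 = 3·5 + 2 → No match. 18 → 18 = 3·6 → Match. 51 → 51 = 3·17 → Match.

No match, No match, Match, Match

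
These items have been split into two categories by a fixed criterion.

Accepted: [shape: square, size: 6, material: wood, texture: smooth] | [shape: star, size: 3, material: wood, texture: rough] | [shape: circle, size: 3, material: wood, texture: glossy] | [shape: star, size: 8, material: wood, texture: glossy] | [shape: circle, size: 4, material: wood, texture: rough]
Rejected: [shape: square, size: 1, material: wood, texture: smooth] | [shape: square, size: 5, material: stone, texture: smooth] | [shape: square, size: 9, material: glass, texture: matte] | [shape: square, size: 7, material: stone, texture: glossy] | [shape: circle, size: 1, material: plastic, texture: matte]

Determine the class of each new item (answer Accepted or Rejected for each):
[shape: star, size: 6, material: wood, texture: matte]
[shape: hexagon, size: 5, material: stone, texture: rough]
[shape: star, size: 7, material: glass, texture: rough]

A rule that fits every label: material is wood AND size ≥ 3 — true of each 'Accepted' example, false of each 'Rejected' one.

Accepted, Rejected, Rejected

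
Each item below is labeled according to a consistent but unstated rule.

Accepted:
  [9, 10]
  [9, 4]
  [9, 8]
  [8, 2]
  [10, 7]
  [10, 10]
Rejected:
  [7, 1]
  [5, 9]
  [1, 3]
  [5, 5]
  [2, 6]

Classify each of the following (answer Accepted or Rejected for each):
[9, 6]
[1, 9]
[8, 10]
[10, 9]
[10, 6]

Accepted, Rejected, Accepted, Accepted, Accepted

'Accepted' ⟺ first ≥ 8.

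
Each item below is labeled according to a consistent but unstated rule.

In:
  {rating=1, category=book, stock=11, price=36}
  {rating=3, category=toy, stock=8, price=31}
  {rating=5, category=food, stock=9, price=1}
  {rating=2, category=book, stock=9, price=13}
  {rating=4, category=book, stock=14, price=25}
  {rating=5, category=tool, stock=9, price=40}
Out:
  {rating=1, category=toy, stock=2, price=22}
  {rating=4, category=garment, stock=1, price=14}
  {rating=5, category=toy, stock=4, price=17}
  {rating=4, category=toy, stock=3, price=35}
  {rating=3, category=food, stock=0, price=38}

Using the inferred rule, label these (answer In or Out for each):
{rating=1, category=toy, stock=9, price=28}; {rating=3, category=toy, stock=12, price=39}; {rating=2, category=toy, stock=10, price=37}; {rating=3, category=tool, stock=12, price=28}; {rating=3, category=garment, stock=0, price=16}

The distinguishing property — stock ≥ 8 — holds for all the 'In' cases and none of the 'Out' cases.

In, In, In, In, Out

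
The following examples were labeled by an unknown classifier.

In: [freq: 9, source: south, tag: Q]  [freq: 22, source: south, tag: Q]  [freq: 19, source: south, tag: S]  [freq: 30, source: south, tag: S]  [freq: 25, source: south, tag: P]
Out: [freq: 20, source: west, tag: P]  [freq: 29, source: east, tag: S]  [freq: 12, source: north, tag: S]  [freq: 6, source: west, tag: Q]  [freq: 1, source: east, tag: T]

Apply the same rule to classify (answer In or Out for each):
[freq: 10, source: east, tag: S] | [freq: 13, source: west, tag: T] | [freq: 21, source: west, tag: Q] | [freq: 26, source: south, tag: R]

Comparing the two groups points to one rule — source is south.
Out: [freq: 10, source: east, tag: S], since source is east. Out: [freq: 13, source: west, tag: T], since source is west. Out: [freq: 21, source: west, tag: Q], since source is west. In: [freq: 26, source: south, tag: R], since source is south.

Out, Out, Out, In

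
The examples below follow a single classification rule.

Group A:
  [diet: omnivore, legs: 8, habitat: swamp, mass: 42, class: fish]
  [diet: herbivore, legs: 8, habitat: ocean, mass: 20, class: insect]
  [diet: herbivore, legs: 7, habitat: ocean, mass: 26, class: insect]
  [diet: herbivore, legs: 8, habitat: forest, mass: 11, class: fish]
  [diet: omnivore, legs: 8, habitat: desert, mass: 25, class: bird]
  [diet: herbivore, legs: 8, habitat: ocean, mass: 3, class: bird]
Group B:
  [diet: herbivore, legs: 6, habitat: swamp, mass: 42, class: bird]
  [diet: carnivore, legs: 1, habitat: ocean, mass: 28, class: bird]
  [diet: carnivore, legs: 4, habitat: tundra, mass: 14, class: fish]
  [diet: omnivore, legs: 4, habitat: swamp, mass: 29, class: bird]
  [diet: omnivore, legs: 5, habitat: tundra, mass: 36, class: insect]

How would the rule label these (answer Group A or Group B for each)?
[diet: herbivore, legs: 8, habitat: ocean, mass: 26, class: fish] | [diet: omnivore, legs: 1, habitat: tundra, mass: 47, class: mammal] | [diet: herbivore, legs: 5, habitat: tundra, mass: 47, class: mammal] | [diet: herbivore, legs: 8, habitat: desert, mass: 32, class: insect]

Group A, Group B, Group B, Group A

One predicate separates the groups cleanly: legs ≥ 7.
Group A: [diet: herbivore, legs: 8, habitat: ocean, mass: 26, class: fish], since legs = 8.
Group B: [diet: omnivore, legs: 1, habitat: tundra, mass: 47, class: mammal], since legs = 1.
Group B: [diet: herbivore, legs: 5, habitat: tundra, mass: 47, class: mammal], since legs = 5.
Group A: [diet: herbivore, legs: 8, habitat: desert, mass: 32, class: insect], since legs = 8.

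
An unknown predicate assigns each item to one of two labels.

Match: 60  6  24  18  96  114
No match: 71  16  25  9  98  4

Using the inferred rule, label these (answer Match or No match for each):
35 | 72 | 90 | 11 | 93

One predicate separates the groups cleanly: multiple of 6.
35 → 35 = 6·5 + 5 → No match. 72 → 72 = 6·12 → Match. 90 → 90 = 6·15 → Match. 11 → 11 = 6·1 + 5 → No match. 93 → 93 = 6·15 + 3 → No match.

No match, Match, Match, No match, No match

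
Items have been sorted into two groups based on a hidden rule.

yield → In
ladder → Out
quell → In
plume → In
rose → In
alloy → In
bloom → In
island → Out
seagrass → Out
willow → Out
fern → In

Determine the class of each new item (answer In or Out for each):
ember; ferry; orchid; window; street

One predicate separates the groups cleanly: length ≤ 5.
ember — length 5, hence In.
ferry — length 5, hence In.
orchid — length 6, hence Out.
window — length 6, hence Out.
street — length 6, hence Out.

In, In, Out, Out, Out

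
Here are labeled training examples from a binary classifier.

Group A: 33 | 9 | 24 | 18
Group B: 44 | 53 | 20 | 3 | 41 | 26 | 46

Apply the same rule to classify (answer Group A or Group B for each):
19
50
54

Group B, Group B, Group A

The common property of the 'Group A' items is: multiple of 3 AND at least 9. No 'Group B' item has it.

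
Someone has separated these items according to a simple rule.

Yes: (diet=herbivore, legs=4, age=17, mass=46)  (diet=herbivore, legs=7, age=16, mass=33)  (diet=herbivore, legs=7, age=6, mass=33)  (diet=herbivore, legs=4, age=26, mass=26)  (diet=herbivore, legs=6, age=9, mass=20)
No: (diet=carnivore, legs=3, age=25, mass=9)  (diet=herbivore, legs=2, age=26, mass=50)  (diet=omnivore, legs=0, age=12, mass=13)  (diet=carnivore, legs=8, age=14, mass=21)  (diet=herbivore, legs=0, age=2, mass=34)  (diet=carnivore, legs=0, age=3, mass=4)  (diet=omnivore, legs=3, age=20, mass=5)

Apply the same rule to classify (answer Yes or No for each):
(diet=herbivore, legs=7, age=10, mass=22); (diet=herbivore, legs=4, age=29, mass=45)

Yes, Yes

'Yes' ⟺ diet is herbivore AND legs ≥ 3.
(diet=herbivore, legs=7, age=10, mass=22) → diet is herbivore, legs = 7 → Yes. (diet=herbivore, legs=4, age=29, mass=45) → diet is herbivore, legs = 4 → Yes.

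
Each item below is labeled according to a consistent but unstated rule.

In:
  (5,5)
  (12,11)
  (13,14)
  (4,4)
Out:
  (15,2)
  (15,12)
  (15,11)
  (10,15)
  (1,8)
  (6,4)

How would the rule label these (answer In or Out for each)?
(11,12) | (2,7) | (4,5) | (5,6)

'In' ⟺ |first − second| ≤ 1.

In, Out, In, In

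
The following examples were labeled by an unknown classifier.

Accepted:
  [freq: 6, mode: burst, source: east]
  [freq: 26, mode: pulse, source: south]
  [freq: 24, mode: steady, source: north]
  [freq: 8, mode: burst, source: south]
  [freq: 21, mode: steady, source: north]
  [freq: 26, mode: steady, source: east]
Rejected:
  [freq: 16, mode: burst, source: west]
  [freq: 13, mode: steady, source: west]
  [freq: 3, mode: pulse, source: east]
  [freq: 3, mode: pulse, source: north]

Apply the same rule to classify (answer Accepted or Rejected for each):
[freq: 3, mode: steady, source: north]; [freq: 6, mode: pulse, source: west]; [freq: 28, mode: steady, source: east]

Rejected, Rejected, Accepted

The rule appears to be: source is not west AND freq ≥ 6.
[freq: 3, mode: steady, source: north]: source is north, freq = 3, doesn't match → Rejected. [freq: 6, mode: pulse, source: west]: source is west, freq = 6, doesn't match → Rejected. [freq: 28, mode: steady, source: east]: source is east, freq = 28, qualifies → Accepted.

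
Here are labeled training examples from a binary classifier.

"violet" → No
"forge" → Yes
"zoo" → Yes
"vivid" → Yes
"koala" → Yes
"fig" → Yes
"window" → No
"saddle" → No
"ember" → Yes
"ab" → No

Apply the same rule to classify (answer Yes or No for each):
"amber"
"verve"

The simplest hypothesis consistent with all the labels is: odd length.

Yes, Yes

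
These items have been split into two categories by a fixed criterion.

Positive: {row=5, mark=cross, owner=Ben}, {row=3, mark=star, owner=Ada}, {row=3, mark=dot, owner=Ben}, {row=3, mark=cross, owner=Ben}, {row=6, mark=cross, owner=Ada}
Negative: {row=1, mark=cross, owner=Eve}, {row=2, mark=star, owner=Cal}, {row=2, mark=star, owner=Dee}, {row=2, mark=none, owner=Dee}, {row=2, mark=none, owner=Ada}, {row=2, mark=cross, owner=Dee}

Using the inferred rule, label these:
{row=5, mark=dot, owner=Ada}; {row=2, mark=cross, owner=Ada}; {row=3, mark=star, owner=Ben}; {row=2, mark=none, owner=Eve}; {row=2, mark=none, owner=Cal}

Positive, Negative, Positive, Negative, Negative

The rule appears to be: row ≥ 3.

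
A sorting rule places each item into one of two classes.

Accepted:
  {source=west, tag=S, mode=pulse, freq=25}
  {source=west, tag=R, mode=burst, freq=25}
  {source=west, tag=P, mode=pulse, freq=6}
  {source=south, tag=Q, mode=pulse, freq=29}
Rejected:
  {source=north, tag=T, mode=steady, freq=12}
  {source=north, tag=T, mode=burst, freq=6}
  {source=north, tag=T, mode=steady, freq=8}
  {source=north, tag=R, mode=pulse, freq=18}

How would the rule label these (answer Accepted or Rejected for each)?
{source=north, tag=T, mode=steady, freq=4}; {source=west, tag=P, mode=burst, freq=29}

Rejected, Accepted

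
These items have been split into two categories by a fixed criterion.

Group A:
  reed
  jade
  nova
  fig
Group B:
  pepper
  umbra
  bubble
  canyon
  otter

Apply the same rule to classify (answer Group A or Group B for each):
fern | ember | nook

One predicate separates the groups cleanly: length ≤ 4.

Group A, Group B, Group A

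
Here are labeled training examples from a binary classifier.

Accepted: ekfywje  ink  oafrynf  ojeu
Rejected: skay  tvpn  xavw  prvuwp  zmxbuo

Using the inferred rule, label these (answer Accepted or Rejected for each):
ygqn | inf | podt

Rejected, Accepted, Rejected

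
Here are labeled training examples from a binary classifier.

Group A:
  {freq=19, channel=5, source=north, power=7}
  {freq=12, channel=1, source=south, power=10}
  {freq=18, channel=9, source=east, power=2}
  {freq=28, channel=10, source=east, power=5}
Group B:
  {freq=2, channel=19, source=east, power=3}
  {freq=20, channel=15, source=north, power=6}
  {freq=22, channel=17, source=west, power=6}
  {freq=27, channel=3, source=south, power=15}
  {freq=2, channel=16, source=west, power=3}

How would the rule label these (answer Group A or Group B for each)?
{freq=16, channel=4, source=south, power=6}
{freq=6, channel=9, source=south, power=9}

Group A, Group A

The distinguishing property — power ≤ 10 AND channel ≤ 10 — holds for all the 'Group A' cases and none of the 'Group B' cases.
{freq=16, channel=4, source=south, power=6}: power = 6, channel = 4 — fits, so Group A. {freq=6, channel=9, source=south, power=9}: power = 9, channel = 9 — fits, so Group A.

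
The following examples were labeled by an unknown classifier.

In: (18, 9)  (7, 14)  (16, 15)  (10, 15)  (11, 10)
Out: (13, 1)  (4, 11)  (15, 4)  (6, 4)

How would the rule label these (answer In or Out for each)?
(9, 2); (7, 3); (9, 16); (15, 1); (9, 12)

Out, Out, In, Out, In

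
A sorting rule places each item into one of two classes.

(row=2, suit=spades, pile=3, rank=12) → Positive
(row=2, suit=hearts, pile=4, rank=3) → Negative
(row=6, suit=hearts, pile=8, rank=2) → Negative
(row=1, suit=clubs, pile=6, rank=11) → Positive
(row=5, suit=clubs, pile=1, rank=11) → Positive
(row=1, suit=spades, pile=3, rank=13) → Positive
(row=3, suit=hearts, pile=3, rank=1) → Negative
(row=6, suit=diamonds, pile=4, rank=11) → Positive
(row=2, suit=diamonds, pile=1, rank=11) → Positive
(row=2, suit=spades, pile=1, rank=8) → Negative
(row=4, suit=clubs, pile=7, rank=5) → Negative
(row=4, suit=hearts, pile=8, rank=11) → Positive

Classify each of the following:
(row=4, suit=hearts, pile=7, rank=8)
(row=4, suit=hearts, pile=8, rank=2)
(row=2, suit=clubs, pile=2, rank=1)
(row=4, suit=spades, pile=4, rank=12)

The rule appears to be: rank ≥ 11.
(row=4, suit=hearts, pile=7, rank=8) → rank = 8 → Negative. (row=4, suit=hearts, pile=8, rank=2) → rank = 2 → Negative. (row=2, suit=clubs, pile=2, rank=1) → rank = 1 → Negative. (row=4, suit=spades, pile=4, rank=12) → rank = 12 → Positive.

Negative, Negative, Negative, Positive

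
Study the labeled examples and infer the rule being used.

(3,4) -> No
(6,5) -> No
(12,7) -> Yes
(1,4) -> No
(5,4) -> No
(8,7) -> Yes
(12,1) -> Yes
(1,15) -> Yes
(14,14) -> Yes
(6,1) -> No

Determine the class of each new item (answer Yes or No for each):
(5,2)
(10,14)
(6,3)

The distinguishing property — sum ≥ 13 — holds for all the 'Yes' cases and none of the 'No' cases.
(5,2) — 5+2 = 7, hence No. (10,14) — 10+14 = 24, hence Yes. (6,3) — 6+3 = 9, hence No.

No, Yes, No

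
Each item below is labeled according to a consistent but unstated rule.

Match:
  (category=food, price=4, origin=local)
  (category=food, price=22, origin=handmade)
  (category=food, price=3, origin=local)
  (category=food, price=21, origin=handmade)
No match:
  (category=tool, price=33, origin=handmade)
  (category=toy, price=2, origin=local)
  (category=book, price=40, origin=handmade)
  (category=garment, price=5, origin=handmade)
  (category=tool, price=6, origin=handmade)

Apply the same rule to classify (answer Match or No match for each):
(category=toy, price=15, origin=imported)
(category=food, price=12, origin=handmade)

No match, Match

Every 'Match' example satisfies: category is food. None of the 'No match' examples do.
(category=toy, price=15, origin=imported): category is toy — fails this test, so No match.
(category=food, price=12, origin=handmade): category is food — has this property, so Match.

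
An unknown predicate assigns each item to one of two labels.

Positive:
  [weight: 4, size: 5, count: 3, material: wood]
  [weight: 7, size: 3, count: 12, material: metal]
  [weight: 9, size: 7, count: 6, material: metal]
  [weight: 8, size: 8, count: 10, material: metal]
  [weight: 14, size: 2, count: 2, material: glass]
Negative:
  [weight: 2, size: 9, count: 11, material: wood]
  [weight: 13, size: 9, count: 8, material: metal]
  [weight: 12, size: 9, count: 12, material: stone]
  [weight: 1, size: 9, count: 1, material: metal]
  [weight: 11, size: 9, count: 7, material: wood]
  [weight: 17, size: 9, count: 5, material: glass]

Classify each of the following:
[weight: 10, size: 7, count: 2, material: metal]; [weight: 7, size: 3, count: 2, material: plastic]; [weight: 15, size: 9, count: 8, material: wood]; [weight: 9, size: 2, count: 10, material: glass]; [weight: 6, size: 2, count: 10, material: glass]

Positive, Positive, Negative, Positive, Positive

All 'Positive' examples share one property — size ≤ 8 — and every 'Negative' example lacks it.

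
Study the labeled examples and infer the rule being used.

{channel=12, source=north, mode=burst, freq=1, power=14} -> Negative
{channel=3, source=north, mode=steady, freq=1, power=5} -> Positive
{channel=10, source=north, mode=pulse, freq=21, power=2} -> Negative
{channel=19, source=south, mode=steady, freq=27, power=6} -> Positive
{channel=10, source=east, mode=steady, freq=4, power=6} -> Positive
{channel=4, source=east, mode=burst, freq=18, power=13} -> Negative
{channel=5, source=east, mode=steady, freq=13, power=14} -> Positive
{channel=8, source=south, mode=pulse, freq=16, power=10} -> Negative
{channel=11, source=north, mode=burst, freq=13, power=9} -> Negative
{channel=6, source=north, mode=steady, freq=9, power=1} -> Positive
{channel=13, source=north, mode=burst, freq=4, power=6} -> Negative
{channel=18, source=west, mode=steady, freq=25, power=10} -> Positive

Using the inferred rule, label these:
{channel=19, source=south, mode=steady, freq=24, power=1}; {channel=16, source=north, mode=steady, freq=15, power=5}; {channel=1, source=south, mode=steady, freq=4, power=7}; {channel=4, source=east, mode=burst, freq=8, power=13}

The simplest hypothesis consistent with all the labels is: mode is steady.
{channel=19, source=south, mode=steady, freq=24, power=1}: Positive (mode is steady).
{channel=16, source=north, mode=steady, freq=15, power=5}: Positive (mode is steady).
{channel=1, source=south, mode=steady, freq=4, power=7}: Positive (mode is steady).
{channel=4, source=east, mode=burst, freq=8, power=13}: Negative (mode is burst).

Positive, Positive, Positive, Negative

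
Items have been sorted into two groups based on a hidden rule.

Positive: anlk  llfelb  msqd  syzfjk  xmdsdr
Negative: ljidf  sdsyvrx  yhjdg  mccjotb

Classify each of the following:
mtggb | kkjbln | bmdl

Negative, Positive, Positive

Comparing the two groups points to one rule — even length.
mtggb: length 5 — doesn't match, so Negative. kkjbln: length 6 — has this property, so Positive. bmdl: length 4 — has this property, so Positive.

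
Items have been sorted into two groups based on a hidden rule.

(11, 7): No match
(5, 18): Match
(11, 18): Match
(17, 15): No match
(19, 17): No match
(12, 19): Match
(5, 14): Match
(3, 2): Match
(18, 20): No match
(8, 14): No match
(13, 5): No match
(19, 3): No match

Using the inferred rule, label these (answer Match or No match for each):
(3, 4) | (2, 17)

The common property of the 'Match' items is: sum is odd. No 'No match' item has it.
(3, 4): Match (3+4 = 7).
(2, 17): Match (2+17 = 19).

Match, Match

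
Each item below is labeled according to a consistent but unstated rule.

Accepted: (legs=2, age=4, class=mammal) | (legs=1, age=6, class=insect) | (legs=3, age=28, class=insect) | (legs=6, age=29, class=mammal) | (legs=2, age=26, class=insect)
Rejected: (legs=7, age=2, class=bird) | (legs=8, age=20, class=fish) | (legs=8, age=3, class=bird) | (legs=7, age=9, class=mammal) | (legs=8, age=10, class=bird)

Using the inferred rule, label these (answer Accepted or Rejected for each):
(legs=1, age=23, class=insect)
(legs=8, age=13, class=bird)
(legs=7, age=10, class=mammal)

The common property of the 'Accepted' items is: legs ≤ 6. No 'Rejected' item has it.
(legs=1, age=23, class=insect) — legs = 1, hence Accepted.
(legs=8, age=13, class=bird) — legs = 8, hence Rejected.
(legs=7, age=10, class=mammal) — legs = 7, hence Rejected.

Accepted, Rejected, Rejected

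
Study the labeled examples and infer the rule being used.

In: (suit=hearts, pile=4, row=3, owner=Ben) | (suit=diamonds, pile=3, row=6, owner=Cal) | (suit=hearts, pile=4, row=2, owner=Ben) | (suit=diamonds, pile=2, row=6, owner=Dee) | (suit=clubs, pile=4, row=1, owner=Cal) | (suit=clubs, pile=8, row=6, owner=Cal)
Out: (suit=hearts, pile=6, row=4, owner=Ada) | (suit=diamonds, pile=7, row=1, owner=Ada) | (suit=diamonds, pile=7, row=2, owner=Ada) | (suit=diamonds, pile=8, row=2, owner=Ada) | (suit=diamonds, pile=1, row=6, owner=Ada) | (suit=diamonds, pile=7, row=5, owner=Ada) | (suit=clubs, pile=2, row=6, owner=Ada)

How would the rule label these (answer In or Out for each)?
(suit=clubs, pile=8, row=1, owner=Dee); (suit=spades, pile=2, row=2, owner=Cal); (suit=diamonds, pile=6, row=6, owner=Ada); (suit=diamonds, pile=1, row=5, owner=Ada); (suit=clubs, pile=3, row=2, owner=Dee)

In, In, Out, Out, In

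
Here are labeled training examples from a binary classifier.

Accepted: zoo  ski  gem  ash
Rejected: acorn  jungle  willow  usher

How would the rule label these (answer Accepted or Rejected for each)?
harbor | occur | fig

Rejected, Rejected, Accepted

All 'Accepted' examples share one property — length 3 — and every 'Rejected' example lacks it.
harbor → length 6 → Rejected.
occur → length 5 → Rejected.
fig → length 3 → Accepted.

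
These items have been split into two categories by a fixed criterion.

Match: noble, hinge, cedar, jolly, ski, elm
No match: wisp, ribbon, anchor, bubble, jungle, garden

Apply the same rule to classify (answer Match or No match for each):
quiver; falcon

No match, No match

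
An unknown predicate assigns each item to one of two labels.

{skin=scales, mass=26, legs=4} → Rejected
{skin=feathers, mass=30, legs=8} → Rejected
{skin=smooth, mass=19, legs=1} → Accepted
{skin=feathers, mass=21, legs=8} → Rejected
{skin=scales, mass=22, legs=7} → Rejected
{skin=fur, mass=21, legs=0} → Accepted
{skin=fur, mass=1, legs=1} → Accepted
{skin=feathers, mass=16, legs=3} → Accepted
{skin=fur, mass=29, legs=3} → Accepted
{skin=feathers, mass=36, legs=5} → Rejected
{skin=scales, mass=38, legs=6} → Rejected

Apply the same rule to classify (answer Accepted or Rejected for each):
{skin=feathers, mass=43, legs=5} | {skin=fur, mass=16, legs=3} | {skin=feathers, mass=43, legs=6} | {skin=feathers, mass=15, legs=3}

Rejected, Accepted, Rejected, Accepted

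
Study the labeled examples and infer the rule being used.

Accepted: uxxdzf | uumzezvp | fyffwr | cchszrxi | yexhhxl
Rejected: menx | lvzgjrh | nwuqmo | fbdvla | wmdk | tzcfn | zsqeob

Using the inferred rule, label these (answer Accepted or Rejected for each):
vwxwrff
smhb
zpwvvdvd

The classifier is using: has a double letter.
vwxwrff → 'ff' doubled → Accepted.
smhb → no doubled letter → Rejected.
zpwvvdvd → 'vv' doubled → Accepted.

Accepted, Rejected, Accepted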